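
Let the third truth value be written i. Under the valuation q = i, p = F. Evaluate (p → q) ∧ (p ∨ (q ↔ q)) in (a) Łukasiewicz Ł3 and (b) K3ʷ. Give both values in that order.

T; i

In Łukasiewicz Ł3: p → q = F → i = T  [min(1, 1−0+½)]
q ↔ q = i ↔ i = T
p ∨ (q ↔ q) = F ∨ T = T
(p → q) ∧ (p ∨ (q ↔ q)) = T ∧ T = T
In K3ʷ: p → q = F → i = i
q ↔ q = i ↔ i = i
p ∨ (q ↔ q) = F ∨ i = i
(p → q) ∧ (p ∨ (q ↔ q)) = i ∧ i = i
They differ because Łukasiewicz Ł3 and K3ʷ treat i differently under the binary connectives.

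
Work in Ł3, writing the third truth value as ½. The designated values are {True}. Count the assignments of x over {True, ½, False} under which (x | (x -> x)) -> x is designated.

1

x=True: True ✓
x=½: ½ ·
x=False: False ·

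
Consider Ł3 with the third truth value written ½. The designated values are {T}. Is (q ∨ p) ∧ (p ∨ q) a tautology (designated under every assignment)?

Countermodel: q=½, p=½ gives ½, which is not designated.

No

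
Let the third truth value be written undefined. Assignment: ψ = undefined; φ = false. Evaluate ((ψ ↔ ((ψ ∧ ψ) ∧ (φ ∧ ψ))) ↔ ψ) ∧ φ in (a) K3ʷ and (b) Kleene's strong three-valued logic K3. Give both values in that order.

undefined; false

In K3ʷ: ψ ∧ ψ = undefined ∧ undefined = undefined
φ ∧ ψ = false ∧ undefined = undefined
(ψ ∧ ψ) ∧ (φ ∧ ψ) = undefined ∧ undefined = undefined
ψ ↔ ((ψ ∧ ψ) ∧ (φ ∧ ψ)) = undefined ↔ undefined = undefined
(ψ ↔ ((ψ ∧ ψ) ∧ (φ ∧ ψ))) ↔ ψ = undefined ↔ undefined = undefined
((ψ ↔ ((ψ ∧ ψ) ∧ (φ ∧ ψ))) ↔ ψ) ∧ φ = undefined ∧ false = undefined
In Kleene's strong three-valued logic K3: ψ ∧ ψ = undefined ∧ undefined = undefined
φ ∧ ψ = false ∧ undefined = false
(ψ ∧ ψ) ∧ (φ ∧ ψ) = undefined ∧ false = false
ψ ↔ ((ψ ∧ ψ) ∧ (φ ∧ ψ)) = undefined ↔ false = undefined
(ψ ↔ ((ψ ∧ ψ) ∧ (φ ∧ ψ))) ↔ ψ = undefined ↔ undefined = undefined
((ψ ↔ ((ψ ∧ ψ) ∧ (φ ∧ ψ))) ↔ ψ) ∧ φ = undefined ∧ false = false
They differ because K3ʷ and Kleene's strong three-valued logic K3 treat undefined differently under the binary connectives.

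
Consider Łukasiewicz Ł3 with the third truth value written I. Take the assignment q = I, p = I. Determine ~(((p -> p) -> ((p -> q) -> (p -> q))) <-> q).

I

p -> p = I -> I = T  [min(1, 1−½+½)]
p -> q = I -> I = T
p -> q = I -> I = T
(p -> q) -> (p -> q) = T -> T = T
(p -> p) -> ((p -> q) -> (p -> q)) = T -> T = T
((p -> p) -> ((p -> q) -> (p -> q))) <-> q = T <-> I = I
~(((p -> p) -> ((p -> q) -> (p -> q))) <-> q) = ~I = I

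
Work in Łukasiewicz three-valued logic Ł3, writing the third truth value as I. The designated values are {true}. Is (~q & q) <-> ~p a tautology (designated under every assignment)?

Countermodel: q=true, p=I gives I, which is not designated.

No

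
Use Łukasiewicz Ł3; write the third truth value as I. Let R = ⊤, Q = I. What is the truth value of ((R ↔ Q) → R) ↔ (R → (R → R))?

⊤

R ↔ Q = ⊤ ↔ I = I
(R ↔ Q) → R = I → ⊤ = ⊤
R → R = ⊤ → ⊤ = ⊤
R → (R → R) = ⊤ → ⊤ = ⊤
((R ↔ Q) → R) ↔ (R → (R → R)) = ⊤ ↔ ⊤ = ⊤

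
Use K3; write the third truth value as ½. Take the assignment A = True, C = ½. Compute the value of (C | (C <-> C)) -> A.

True

C <-> C = ½ <-> ½ = ½
C | (C <-> C) = ½ | ½ = ½
(C | (C <-> C)) -> A = ½ -> True = True  [~½ | True]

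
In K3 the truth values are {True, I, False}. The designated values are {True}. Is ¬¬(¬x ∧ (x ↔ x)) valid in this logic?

Countermodel: x=True gives False, which is not designated.

No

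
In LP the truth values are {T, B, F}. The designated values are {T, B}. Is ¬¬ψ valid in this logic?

Countermodel: ψ=F gives F, which is not designated.

No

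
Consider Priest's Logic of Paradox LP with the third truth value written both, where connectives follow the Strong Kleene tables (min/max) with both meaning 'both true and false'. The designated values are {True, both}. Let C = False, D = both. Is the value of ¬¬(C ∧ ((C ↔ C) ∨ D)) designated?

C ↔ C = False ↔ False = True
(C ↔ C) ∨ D = True ∨ both = True
C ∧ ((C ↔ C) ∨ D) = False ∧ True = False
¬(C ∧ ((C ↔ C) ∨ D)) = ¬False = True
¬¬(C ∧ ((C ↔ C) ∨ D)) = ¬True = False
False ∉ {True, both}.

No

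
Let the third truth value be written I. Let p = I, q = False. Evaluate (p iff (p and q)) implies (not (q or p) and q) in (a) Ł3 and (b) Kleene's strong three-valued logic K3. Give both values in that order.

In Ł3: p and q = I and False = False
p iff (p and q) = I iff False = I  [1 − |½−0|]
q or p = False or I = I
not (q or p) = not I = I
not (q or p) and q = I and False = False
(p iff (p and q)) implies (not (q or p) and q) = I implies False = I
In Kleene's strong three-valued logic K3: p and q = I and False = False
p iff (p and q) = I iff False = I
q or p = False or I = I
not (q or p) = not I = I
not (q or p) and q = I and False = False
(p iff (p and q)) implies (not (q or p) and q) = I implies False = I  [not I or False]

I; I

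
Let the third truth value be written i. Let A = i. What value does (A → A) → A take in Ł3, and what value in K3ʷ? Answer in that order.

In Ł3: A → A = i → i = T  [min(1, 1−½+½)]
(A → A) → A = T → i = i
In K3ʷ: A → A = i → i = i  [any arg is the third value ⇒ result is the third value]
(A → A) → A = i → i = i

i; i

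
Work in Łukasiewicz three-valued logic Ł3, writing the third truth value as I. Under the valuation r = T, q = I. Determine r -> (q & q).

I

q & q = I & I = I
r -> (q & q) = T -> I = I  [min(1, 1−1+½)]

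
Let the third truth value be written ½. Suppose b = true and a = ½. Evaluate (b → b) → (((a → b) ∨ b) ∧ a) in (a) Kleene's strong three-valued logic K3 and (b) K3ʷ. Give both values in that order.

½; ½

In Kleene's strong three-valued logic K3: b → b = true → true = true
a → b = ½ → true = true  [¬½ ∨ true]
(a → b) ∨ b = true ∨ true = true
((a → b) ∨ b) ∧ a = true ∧ ½ = ½
(b → b) → (((a → b) ∨ b) ∧ a) = true → ½ = ½
In K3ʷ: b → b = true → true = true
a → b = ½ → true = ½  [any arg is the third value ⇒ result is the third value]
(a → b) ∨ b = ½ ∨ true = ½
((a → b) ∨ b) ∧ a = ½ ∧ ½ = ½
(b → b) → (((a → b) ∨ b) ∧ a) = true → ½ = ½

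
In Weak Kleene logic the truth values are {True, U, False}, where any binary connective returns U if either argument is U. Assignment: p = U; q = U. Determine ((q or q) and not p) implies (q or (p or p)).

q or q = U or U = U
not p = not U = U
(q or q) and not p = U and U = U
p or p = U or U = U
q or (p or p) = U or U = U
((q or q) and not p) implies (q or (p or p)) = U implies U = U  [any arg is the third value ⇒ result is the third value]

U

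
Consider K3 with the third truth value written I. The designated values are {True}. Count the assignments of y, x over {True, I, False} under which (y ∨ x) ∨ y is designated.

Of the 9 assignments, 5 give a value in {True}.

5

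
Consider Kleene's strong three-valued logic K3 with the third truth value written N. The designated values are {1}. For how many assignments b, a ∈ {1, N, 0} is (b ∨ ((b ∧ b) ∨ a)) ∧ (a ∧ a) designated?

3

Designated under: (b=1, a=1); (b=N, a=1); (b=0, a=1).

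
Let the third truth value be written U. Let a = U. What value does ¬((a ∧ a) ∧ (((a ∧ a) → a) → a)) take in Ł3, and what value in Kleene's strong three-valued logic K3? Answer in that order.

U; U

In Ł3: a ∧ a = U ∧ U = U
a ∧ a = U ∧ U = U
(a ∧ a) → a = U → U = T  [min(1, 1−½+½)]
((a ∧ a) → a) → a = T → U = U
(a ∧ a) ∧ (((a ∧ a) → a) → a) = U ∧ U = U
¬((a ∧ a) ∧ (((a ∧ a) → a) → a)) = ¬U = U
In Kleene's strong three-valued logic K3: a ∧ a = U ∧ U = U
a ∧ a = U ∧ U = U
(a ∧ a) → a = U → U = U  [¬U ∨ U]
((a ∧ a) → a) → a = U → U = U
(a ∧ a) ∧ (((a ∧ a) → a) → a) = U ∧ U = U
¬((a ∧ a) ∧ (((a ∧ a) → a) → a)) = ¬U = U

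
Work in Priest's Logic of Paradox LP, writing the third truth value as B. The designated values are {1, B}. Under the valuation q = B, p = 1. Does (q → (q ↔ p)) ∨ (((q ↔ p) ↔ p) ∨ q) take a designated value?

Yes

q ↔ p = B ↔ 1 = B
q → (q ↔ p) = B → B = B  [¬B ∨ B]
q ↔ p = B ↔ 1 = B
(q ↔ p) ↔ p = B ↔ 1 = B
((q ↔ p) ↔ p) ∨ q = B ∨ B = B
(q → (q ↔ p)) ∨ (((q ↔ p) ↔ p) ∨ q) = B ∨ B = B
B ∈ {1, B}.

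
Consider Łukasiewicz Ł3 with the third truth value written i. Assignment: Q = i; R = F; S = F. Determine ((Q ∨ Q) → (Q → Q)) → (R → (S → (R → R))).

Q ∨ Q = i ∨ i = i
Q → Q = i → i = T  [min(1, 1−½+½)]
(Q ∨ Q) → (Q → Q) = i → T = T
R → R = F → F = T
S → (R → R) = F → T = T
R → (S → (R → R)) = F → T = T
((Q ∨ Q) → (Q → Q)) → (R → (S → (R → R))) = T → T = T

T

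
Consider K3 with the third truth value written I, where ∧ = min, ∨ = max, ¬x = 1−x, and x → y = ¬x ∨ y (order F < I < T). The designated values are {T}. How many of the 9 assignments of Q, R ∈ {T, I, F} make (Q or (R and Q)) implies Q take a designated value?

Of the 9 assignments, 6 give a value in {T}.

6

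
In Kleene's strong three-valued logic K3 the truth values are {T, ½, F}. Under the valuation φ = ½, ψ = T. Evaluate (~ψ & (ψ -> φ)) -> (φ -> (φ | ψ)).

~ψ = ~T = F
ψ -> φ = T -> ½ = ½
~ψ & (ψ -> φ) = F & ½ = F
φ | ψ = ½ | T = T
φ -> (φ | ψ) = ½ -> T = T
(~ψ & (ψ -> φ)) -> (φ -> (φ | ψ)) = F -> T = T

T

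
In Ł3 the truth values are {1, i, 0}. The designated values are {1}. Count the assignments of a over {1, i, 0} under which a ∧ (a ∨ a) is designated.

a=1: 1 ✓
a=i: i ·
a=0: 0 ·

1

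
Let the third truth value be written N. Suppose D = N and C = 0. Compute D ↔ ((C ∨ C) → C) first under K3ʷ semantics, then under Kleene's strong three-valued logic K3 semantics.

N; N

In K3ʷ: C ∨ C = 0 ∨ 0 = 0
(C ∨ C) → C = 0 → 0 = 1
D ↔ ((C ∨ C) → C) = N ↔ 1 = N
In Kleene's strong three-valued logic K3: C ∨ C = 0 ∨ 0 = 0
(C ∨ C) → C = 0 → 0 = 1
D ↔ ((C ∨ C) → C) = N ↔ 1 = N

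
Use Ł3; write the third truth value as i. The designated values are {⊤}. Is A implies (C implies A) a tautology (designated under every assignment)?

Yes

Every assignment of A, C over {⊤, i, ⊥} gives a value in {⊤}.
In particular, with A=i, C=i: A implies (C implies A) = ⊤.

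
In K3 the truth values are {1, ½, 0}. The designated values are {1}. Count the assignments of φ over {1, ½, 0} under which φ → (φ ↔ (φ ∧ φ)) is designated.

2

φ=1: 1 ✓
φ=½: ½ ·
φ=0: 1 ✓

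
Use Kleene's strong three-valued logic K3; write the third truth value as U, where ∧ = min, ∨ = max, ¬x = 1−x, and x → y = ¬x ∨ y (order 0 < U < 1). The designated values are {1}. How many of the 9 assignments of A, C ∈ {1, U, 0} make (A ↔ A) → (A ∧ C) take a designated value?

1

Designated under: (A=1, C=1).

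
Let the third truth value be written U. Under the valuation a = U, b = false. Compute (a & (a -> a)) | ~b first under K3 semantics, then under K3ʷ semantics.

In K3: a -> a = U -> U = U  [~U | U]
a & (a -> a) = U & U = U
~b = ~false = true
(a & (a -> a)) | ~b = U | true = true
In K3ʷ: a -> a = U -> U = U
a & (a -> a) = U & U = U
~b = ~false = true
(a & (a -> a)) | ~b = U | true = U
They differ because K3 and K3ʷ treat U differently under the binary connectives.

true; U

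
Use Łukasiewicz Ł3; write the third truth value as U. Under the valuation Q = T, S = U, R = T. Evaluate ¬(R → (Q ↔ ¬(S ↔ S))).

T

S ↔ S = U ↔ U = T  [1 − |½−½|]
¬(S ↔ S) = ¬T = F
Q ↔ ¬(S ↔ S) = T ↔ F = F
R → (Q ↔ ¬(S ↔ S)) = T → F = F
¬(R → (Q ↔ ¬(S ↔ S))) = ¬F = T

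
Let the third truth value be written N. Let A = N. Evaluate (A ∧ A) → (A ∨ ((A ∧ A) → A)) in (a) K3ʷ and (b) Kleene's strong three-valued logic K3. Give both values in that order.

In K3ʷ: A ∧ A = N ∧ N = N
A ∧ A = N ∧ N = N
(A ∧ A) → A = N → N = N  [any arg is the third value ⇒ result is the third value]
A ∨ ((A ∧ A) → A) = N ∨ N = N
(A ∧ A) → (A ∨ ((A ∧ A) → A)) = N → N = N
In Kleene's strong three-valued logic K3: A ∧ A = N ∧ N = N
A ∧ A = N ∧ N = N
(A ∧ A) → A = N → N = N  [¬N ∨ N]
A ∨ ((A ∧ A) → A) = N ∨ N = N
(A ∧ A) → (A ∨ ((A ∧ A) → A)) = N → N = N

N; N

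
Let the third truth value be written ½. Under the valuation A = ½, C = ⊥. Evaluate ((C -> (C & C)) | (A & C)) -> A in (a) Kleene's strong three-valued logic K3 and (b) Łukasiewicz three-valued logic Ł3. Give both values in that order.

In Kleene's strong three-valued logic K3: C & C = ⊥ & ⊥ = ⊥
C -> (C & C) = ⊥ -> ⊥ = ⊤
A & C = ½ & ⊥ = ⊥
(C -> (C & C)) | (A & C) = ⊤ | ⊥ = ⊤
((C -> (C & C)) | (A & C)) -> A = ⊤ -> ½ = ½  [~⊤ | ½]
In Łukasiewicz three-valued logic Ł3: C & C = ⊥ & ⊥ = ⊥
C -> (C & C) = ⊥ -> ⊥ = ⊤
A & C = ½ & ⊥ = ⊥
(C -> (C & C)) | (A & C) = ⊤ | ⊥ = ⊤
((C -> (C & C)) | (A & C)) -> A = ⊤ -> ½ = ½  [min(1, 1−1+½)]

½; ½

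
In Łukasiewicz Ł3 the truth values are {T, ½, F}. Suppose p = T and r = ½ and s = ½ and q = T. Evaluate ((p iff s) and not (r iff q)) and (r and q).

p iff s = T iff ½ = ½  [1 − |1−½|]
r iff q = ½ iff T = ½
not (r iff q) = not ½ = ½
(p iff s) and not (r iff q) = ½ and ½ = ½
r and q = ½ and T = ½
((p iff s) and not (r iff q)) and (r and q) = ½ and ½ = ½

½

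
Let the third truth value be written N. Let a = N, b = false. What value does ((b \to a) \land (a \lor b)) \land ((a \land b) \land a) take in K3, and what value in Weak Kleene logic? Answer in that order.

false; N

In K3: b \to a = false \to N = true  [\lnot false \lor N]
a \lor b = N \lor false = N
(b \to a) \land (a \lor b) = true \land N = N
a \land b = N \land false = false
(a \land b) \land a = false \land N = false
((b \to a) \land (a \lor b)) \land ((a \land b) \land a) = N \land false = false
In Weak Kleene logic: b \to a = false \to N = N  [any arg is the third value ⇒ result is the third value]
a \lor b = N \lor false = N
(b \to a) \land (a \lor b) = N \land N = N
a \land b = N \land false = N
(a \land b) \land a = N \land N = N
((b \to a) \land (a \lor b)) \land ((a \land b) \land a) = N \land N = N
They differ because K3 and Weak Kleene logic treat N differently under the binary connectives.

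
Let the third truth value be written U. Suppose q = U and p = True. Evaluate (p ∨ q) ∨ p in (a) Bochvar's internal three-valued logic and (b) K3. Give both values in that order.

U; True

In Bochvar's internal three-valued logic: p ∨ q = True ∨ U = U
(p ∨ q) ∨ p = U ∨ True = U
In K3: p ∨ q = True ∨ U = True
(p ∨ q) ∨ p = True ∨ True = True
They differ because Bochvar's internal three-valued logic and K3 treat U differently under the binary connectives.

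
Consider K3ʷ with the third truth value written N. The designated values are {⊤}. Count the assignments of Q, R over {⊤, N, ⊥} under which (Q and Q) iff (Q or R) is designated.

Designated under: (Q=⊤, R=⊤); (Q=⊤, R=⊥); (Q=⊥, R=⊥).

3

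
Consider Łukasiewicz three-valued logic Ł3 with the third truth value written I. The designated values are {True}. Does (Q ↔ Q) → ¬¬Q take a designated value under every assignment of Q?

Countermodel: Q=I gives I, which is not designated.

No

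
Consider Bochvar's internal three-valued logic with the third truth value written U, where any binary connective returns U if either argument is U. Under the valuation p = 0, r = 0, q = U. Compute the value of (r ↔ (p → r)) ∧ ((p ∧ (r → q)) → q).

p → r = 0 → 0 = 1
r ↔ (p → r) = 0 ↔ 1 = 0
r → q = 0 → U = U  [any arg is the third value ⇒ result is the third value]
p ∧ (r → q) = 0 ∧ U = U
(p ∧ (r → q)) → q = U → U = U
(r ↔ (p → r)) ∧ ((p ∧ (r → q)) → q) = 0 ∧ U = U

U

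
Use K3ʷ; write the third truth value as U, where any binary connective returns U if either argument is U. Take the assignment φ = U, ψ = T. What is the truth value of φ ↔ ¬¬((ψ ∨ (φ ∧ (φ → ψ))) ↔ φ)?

U

φ → ψ = U → T = U  [any arg is the third value ⇒ result is the third value]
φ ∧ (φ → ψ) = U ∧ U = U
ψ ∨ (φ ∧ (φ → ψ)) = T ∨ U = U
(ψ ∨ (φ ∧ (φ → ψ))) ↔ φ = U ↔ U = U
¬((ψ ∨ (φ ∧ (φ → ψ))) ↔ φ) = ¬U = U
¬¬((ψ ∨ (φ ∧ (φ → ψ))) ↔ φ) = ¬U = U
φ ↔ ¬¬((ψ ∨ (φ ∧ (φ → ψ))) ↔ φ) = U ↔ U = U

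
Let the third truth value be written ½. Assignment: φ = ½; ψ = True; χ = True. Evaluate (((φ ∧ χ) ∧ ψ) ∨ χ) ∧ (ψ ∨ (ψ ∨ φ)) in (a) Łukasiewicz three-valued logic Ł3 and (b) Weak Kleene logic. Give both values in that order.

True; ½

In Łukasiewicz three-valued logic Ł3: φ ∧ χ = ½ ∧ True = ½
(φ ∧ χ) ∧ ψ = ½ ∧ True = ½
((φ ∧ χ) ∧ ψ) ∨ χ = ½ ∨ True = True
ψ ∨ φ = True ∨ ½ = True
ψ ∨ (ψ ∨ φ) = True ∨ True = True
(((φ ∧ χ) ∧ ψ) ∨ χ) ∧ (ψ ∨ (ψ ∨ φ)) = True ∧ True = True
In Weak Kleene logic: φ ∧ χ = ½ ∧ True = ½
(φ ∧ χ) ∧ ψ = ½ ∧ True = ½
((φ ∧ χ) ∧ ψ) ∨ χ = ½ ∨ True = ½
ψ ∨ φ = True ∨ ½ = ½
ψ ∨ (ψ ∨ φ) = True ∨ ½ = ½
(((φ ∧ χ) ∧ ψ) ∨ χ) ∧ (ψ ∨ (ψ ∨ φ)) = ½ ∧ ½ = ½
They differ because Łukasiewicz three-valued logic Ł3 and Weak Kleene logic treat ½ differently under the binary connectives.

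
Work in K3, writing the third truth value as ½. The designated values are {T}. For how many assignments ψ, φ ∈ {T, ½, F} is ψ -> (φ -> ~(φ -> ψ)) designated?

Of the 9 assignments, 5 give a value in {T}.

5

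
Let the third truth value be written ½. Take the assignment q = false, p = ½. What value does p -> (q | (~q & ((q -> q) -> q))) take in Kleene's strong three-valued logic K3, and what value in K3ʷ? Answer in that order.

In Kleene's strong three-valued logic K3: ~q = ~false = true
q -> q = false -> false = true
(q -> q) -> q = true -> false = false
~q & ((q -> q) -> q) = true & false = false
q | (~q & ((q -> q) -> q)) = false | false = false
p -> (q | (~q & ((q -> q) -> q))) = ½ -> false = ½
In K3ʷ: ~q = ~false = true
q -> q = false -> false = true
(q -> q) -> q = true -> false = false
~q & ((q -> q) -> q) = true & false = false
q | (~q & ((q -> q) -> q)) = false | false = false
p -> (q | (~q & ((q -> q) -> q))) = ½ -> false = ½

½; ½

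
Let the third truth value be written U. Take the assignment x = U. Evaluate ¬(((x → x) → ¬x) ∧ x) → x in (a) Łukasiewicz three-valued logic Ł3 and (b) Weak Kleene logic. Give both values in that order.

In Łukasiewicz three-valued logic Ł3: x → x = U → U = true  [min(1, 1−½+½)]
¬x = ¬U = U
(x → x) → ¬x = true → U = U
((x → x) → ¬x) ∧ x = U ∧ U = U
¬(((x → x) → ¬x) ∧ x) = ¬U = U
¬(((x → x) → ¬x) ∧ x) → x = U → U = true
In Weak Kleene logic: x → x = U → U = U
¬x = ¬U = U
(x → x) → ¬x = U → U = U
((x → x) → ¬x) ∧ x = U ∧ U = U
¬(((x → x) → ¬x) ∧ x) = ¬U = U
¬(((x → x) → ¬x) ∧ x) → x = U → U = U
They differ because Łukasiewicz three-valued logic Ł3 and Weak Kleene logic treat U differently under the binary connectives.

true; U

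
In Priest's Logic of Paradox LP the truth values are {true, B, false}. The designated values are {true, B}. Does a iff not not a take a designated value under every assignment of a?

Every assignment of a over {true, B, false} gives a value in {true, B}.
In particular, with a=B: a iff not not a = B.

Yes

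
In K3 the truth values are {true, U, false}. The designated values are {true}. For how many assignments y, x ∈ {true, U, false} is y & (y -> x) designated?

1

Designated under: (y=true, x=true).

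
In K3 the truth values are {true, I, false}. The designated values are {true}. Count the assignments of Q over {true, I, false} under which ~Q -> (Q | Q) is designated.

1

Q=true: true ✓
Q=I: I ·
Q=false: false ·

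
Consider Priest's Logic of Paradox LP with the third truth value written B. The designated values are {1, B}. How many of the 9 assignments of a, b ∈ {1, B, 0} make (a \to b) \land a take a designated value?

Of the 9 assignments, 5 give a value in {1, B}.

5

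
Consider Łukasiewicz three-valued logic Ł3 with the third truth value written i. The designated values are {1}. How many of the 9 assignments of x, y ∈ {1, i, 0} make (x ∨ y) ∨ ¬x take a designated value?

7

Of the 9 assignments, 7 give a value in {1}.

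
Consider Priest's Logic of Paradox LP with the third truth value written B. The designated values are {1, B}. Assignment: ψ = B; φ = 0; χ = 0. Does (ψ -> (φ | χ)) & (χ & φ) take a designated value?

No

φ | χ = 0 | 0 = 0
ψ -> (φ | χ) = B -> 0 = B  [~B | 0]
χ & φ = 0 & 0 = 0
(ψ -> (φ | χ)) & (χ & φ) = B & 0 = 0
0 ∉ {1, B}.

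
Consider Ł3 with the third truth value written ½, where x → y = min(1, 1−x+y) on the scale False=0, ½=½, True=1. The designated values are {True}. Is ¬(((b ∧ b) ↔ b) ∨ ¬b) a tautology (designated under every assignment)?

No

Countermodel: b=True gives False, which is not designated.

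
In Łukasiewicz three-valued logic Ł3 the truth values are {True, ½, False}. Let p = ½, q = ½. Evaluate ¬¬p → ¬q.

¬p = ¬½ = ½
¬¬p = ¬½ = ½
¬q = ¬½ = ½
¬¬p → ¬q = ½ → ½ = True  [min(1, 1−½+½)]

True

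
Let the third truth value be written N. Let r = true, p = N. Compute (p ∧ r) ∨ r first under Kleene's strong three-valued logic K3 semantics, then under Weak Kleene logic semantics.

In Kleene's strong three-valued logic K3: p ∧ r = N ∧ true = N
(p ∧ r) ∨ r = N ∨ true = true
In Weak Kleene logic: p ∧ r = N ∧ true = N
(p ∧ r) ∨ r = N ∨ true = N
They differ because Kleene's strong three-valued logic K3 and Weak Kleene logic treat N differently under the binary connectives.

true; N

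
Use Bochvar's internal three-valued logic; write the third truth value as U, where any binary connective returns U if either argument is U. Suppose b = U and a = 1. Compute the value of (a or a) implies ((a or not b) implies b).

U

a or a = 1 or 1 = 1
not b = not U = U
a or not b = 1 or U = U
(a or not b) implies b = U implies U = U
(a or a) implies ((a or not b) implies b) = 1 implies U = U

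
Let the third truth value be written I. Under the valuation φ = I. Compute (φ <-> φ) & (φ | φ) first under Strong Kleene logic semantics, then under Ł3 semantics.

I; I

In Strong Kleene logic: φ <-> φ = I <-> I = I
φ | φ = I | I = I
(φ <-> φ) & (φ | φ) = I & I = I
In Ł3: φ <-> φ = I <-> I = true
φ | φ = I | I = I
(φ <-> φ) & (φ | φ) = true & I = I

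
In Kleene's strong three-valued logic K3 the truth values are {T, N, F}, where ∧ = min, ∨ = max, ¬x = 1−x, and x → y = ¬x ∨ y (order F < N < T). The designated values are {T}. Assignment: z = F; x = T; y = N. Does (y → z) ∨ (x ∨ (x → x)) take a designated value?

y → z = N → F = N
x → x = T → T = T
x ∨ (x → x) = T ∨ T = T
(y → z) ∨ (x ∨ (x → x)) = N ∨ T = T
T ∈ {T}.

Yes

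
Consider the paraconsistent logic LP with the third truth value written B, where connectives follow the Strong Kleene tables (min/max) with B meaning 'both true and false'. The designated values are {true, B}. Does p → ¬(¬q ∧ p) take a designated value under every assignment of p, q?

No

Countermodel: p=true, q=false gives false, which is not designated.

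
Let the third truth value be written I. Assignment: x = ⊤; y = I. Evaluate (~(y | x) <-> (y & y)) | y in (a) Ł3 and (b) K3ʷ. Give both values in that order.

In Ł3: y | x = I | ⊤ = ⊤
~(y | x) = ~⊤ = ⊥
y & y = I & I = I
~(y | x) <-> (y & y) = ⊥ <-> I = I
(~(y | x) <-> (y & y)) | y = I | I = I
In K3ʷ: y | x = I | ⊤ = I
~(y | x) = ~I = I
y & y = I & I = I
~(y | x) <-> (y & y) = I <-> I = I
(~(y | x) <-> (y & y)) | y = I | I = I

I; I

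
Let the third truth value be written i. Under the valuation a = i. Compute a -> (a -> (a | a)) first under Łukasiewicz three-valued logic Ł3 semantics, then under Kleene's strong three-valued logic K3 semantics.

True; i

In Łukasiewicz three-valued logic Ł3: a | a = i | i = i
a -> (a | a) = i -> i = True  [min(1, 1−½+½)]
a -> (a -> (a | a)) = i -> True = True
In Kleene's strong three-valued logic K3: a | a = i | i = i
a -> (a | a) = i -> i = i
a -> (a -> (a | a)) = i -> i = i
They differ because Łukasiewicz three-valued logic Ł3 and Kleene's strong three-valued logic K3 treat i differently under implication.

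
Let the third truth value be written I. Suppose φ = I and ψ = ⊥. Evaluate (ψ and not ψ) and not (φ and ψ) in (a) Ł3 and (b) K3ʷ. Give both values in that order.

⊥; I

In Ł3: not ψ = not ⊥ = ⊤
ψ and not ψ = ⊥ and ⊤ = ⊥
φ and ψ = I and ⊥ = ⊥
not (φ and ψ) = not ⊥ = ⊤
(ψ and not ψ) and not (φ and ψ) = ⊥ and ⊤ = ⊥
In K3ʷ: not ψ = not ⊥ = ⊤
ψ and not ψ = ⊥ and ⊤ = ⊥
φ and ψ = I and ⊥ = I
not (φ and ψ) = not I = I
(ψ and not ψ) and not (φ and ψ) = ⊥ and I = I
They differ because Ł3 and K3ʷ treat I differently under the binary connectives.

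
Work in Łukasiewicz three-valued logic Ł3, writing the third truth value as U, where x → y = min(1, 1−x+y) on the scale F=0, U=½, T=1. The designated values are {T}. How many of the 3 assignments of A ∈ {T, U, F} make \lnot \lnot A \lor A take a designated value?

A=T: T ✓
A=U: U ·
A=F: F ·

1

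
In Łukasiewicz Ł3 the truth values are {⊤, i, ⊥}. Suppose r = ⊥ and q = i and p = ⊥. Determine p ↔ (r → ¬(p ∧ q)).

⊥

p ∧ q = ⊥ ∧ i = ⊥
¬(p ∧ q) = ¬⊥ = ⊤
r → ¬(p ∧ q) = ⊥ → ⊤ = ⊤
p ↔ (r → ¬(p ∧ q)) = ⊥ ↔ ⊤ = ⊥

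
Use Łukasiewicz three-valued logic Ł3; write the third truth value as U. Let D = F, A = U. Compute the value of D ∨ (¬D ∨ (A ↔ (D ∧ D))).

¬D = ¬F = T
D ∧ D = F ∧ F = F
A ↔ (D ∧ D) = U ↔ F = U
¬D ∨ (A ↔ (D ∧ D)) = T ∨ U = T
D ∨ (¬D ∨ (A ↔ (D ∧ D))) = F ∨ T = T

T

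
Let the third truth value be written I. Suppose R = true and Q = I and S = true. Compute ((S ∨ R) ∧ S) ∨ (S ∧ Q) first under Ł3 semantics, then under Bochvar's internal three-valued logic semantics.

In Ł3: S ∨ R = true ∨ true = true
(S ∨ R) ∧ S = true ∧ true = true
S ∧ Q = true ∧ I = I
((S ∨ R) ∧ S) ∨ (S ∧ Q) = true ∨ I = true
In Bochvar's internal three-valued logic: S ∨ R = true ∨ true = true
(S ∨ R) ∧ S = true ∧ true = true
S ∧ Q = true ∧ I = I
((S ∨ R) ∧ S) ∨ (S ∧ Q) = true ∨ I = I
They differ because Ł3 and Bochvar's internal three-valued logic treat I differently under the binary connectives.

true; I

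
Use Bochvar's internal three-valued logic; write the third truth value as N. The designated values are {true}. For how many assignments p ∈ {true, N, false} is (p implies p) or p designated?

p=true: true ✓
p=N: N ·
p=false: true ✓

2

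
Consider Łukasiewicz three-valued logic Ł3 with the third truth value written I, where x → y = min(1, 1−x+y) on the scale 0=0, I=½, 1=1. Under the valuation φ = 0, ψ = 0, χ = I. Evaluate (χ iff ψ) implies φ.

I

χ iff ψ = I iff 0 = I  [1 − |½−0|]
(χ iff ψ) implies φ = I implies 0 = I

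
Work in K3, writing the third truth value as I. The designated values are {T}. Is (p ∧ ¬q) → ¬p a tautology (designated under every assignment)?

Countermodel: p=T, q=I gives I, which is not designated.

No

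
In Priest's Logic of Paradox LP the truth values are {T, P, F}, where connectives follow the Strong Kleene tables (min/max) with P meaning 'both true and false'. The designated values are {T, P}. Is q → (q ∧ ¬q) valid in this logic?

Countermodel: q=T gives F, which is not designated.

No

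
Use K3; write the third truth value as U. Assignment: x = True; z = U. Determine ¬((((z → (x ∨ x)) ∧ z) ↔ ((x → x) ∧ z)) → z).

x ∨ x = True ∨ True = True
z → (x ∨ x) = U → True = True
(z → (x ∨ x)) ∧ z = True ∧ U = U
x → x = True → True = True
(x → x) ∧ z = True ∧ U = U
((z → (x ∨ x)) ∧ z) ↔ ((x → x) ∧ z) = U ↔ U = U
(((z → (x ∨ x)) ∧ z) ↔ ((x → x) ∧ z)) → z = U → U = U
¬((((z → (x ∨ x)) ∧ z) ↔ ((x → x) ∧ z)) → z) = ¬U = U

U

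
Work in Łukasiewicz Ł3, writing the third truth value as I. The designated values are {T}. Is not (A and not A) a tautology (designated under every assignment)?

No

Countermodel: A=I gives I, which is not designated.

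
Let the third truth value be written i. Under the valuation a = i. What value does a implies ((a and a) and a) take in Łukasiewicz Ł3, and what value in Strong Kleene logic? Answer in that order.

true; i

In Łukasiewicz Ł3: a and a = i and i = i
(a and a) and a = i and i = i
a implies ((a and a) and a) = i implies i = true
In Strong Kleene logic: a and a = i and i = i
(a and a) and a = i and i = i
a implies ((a and a) and a) = i implies i = i
They differ because Łukasiewicz Ł3 and Strong Kleene logic treat i differently under implication.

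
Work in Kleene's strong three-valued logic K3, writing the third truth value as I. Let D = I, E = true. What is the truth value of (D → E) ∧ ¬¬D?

I

D → E = I → true = true
¬D = ¬I = I
¬¬D = ¬I = I
(D → E) ∧ ¬¬D = true ∧ I = I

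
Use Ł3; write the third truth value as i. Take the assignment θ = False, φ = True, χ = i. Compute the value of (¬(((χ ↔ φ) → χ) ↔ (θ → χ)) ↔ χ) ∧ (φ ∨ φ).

χ ↔ φ = i ↔ True = i
(χ ↔ φ) → χ = i → i = True
θ → χ = False → i = True
((χ ↔ φ) → χ) ↔ (θ → χ) = True ↔ True = True
¬(((χ ↔ φ) → χ) ↔ (θ → χ)) = ¬True = False
¬(((χ ↔ φ) → χ) ↔ (θ → χ)) ↔ χ = False ↔ i = i
φ ∨ φ = True ∨ True = True
(¬(((χ ↔ φ) → χ) ↔ (θ → χ)) ↔ χ) ∧ (φ ∨ φ) = i ∧ True = i

i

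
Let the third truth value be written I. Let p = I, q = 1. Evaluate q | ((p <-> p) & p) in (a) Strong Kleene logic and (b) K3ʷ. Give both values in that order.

1; I

In Strong Kleene logic: p <-> p = I <-> I = I
(p <-> p) & p = I & I = I
q | ((p <-> p) & p) = 1 | I = 1
In K3ʷ: p <-> p = I <-> I = I
(p <-> p) & p = I & I = I
q | ((p <-> p) & p) = 1 | I = I
They differ because Strong Kleene logic and K3ʷ treat I differently under the binary connectives.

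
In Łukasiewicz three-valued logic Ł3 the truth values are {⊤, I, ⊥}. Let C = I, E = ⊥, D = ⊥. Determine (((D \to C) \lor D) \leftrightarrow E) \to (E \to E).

D \to C = ⊥ \to I = ⊤  [min(1, 1−0+½)]
(D \to C) \lor D = ⊤ \lor ⊥ = ⊤
((D \to C) \lor D) \leftrightarrow E = ⊤ \leftrightarrow ⊥ = ⊥
E \to E = ⊥ \to ⊥ = ⊤
(((D \to C) \lor D) \leftrightarrow E) \to (E \to E) = ⊥ \to ⊤ = ⊤

⊤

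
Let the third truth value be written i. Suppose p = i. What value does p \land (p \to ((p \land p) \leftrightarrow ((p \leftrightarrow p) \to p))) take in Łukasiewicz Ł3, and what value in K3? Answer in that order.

i; i

In Łukasiewicz Ł3: p \land p = i \land i = i
p \leftrightarrow p = i \leftrightarrow i = true
(p \leftrightarrow p) \to p = true \to i = i
(p \land p) \leftrightarrow ((p \leftrightarrow p) \to p) = i \leftrightarrow i = true
p \to ((p \land p) \leftrightarrow ((p \leftrightarrow p) \to p)) = i \to true = true
p \land (p \to ((p \land p) \leftrightarrow ((p \leftrightarrow p) \to p))) = i \land true = i
In K3: p \land p = i \land i = i
p \leftrightarrow p = i \leftrightarrow i = i
(p \leftrightarrow p) \to p = i \to i = i  [\lnot i \lor i]
(p \land p) \leftrightarrow ((p \leftrightarrow p) \to p) = i \leftrightarrow i = i
p \to ((p \land p) \leftrightarrow ((p \leftrightarrow p) \to p)) = i \to i = i
p \land (p \to ((p \land p) \leftrightarrow ((p \leftrightarrow p) \to p))) = i \land i = i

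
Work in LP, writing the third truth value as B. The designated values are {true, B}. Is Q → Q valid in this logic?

Yes

Every assignment of Q over {true, B, false} gives a value in {true, B}.
In particular, with Q=B: Q → Q = B.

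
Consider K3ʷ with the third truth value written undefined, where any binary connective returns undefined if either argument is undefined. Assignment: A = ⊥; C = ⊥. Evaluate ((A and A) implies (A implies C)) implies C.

⊥

A and A = ⊥ and ⊥ = ⊥
A implies C = ⊥ implies ⊥ = ⊤
(A and A) implies (A implies C) = ⊥ implies ⊤ = ⊤
((A and A) implies (A implies C)) implies C = ⊤ implies ⊥ = ⊥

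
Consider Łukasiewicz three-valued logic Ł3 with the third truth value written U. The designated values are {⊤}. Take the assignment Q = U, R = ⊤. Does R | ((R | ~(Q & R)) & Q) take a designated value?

Yes

Q & R = U & ⊤ = U
~(Q & R) = ~U = U
R | ~(Q & R) = ⊤ | U = ⊤
(R | ~(Q & R)) & Q = ⊤ & U = U
R | ((R | ~(Q & R)) & Q) = ⊤ | U = ⊤
⊤ ∈ {⊤}.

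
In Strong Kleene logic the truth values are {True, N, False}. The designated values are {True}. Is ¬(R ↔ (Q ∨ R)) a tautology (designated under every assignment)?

No

Countermodel: R=True, Q=True gives False, which is not designated.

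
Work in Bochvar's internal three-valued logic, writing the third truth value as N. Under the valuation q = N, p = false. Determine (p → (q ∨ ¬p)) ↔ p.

¬p = ¬false = true
q ∨ ¬p = N ∨ true = N
p → (q ∨ ¬p) = false → N = N
(p → (q ∨ ¬p)) ↔ p = N ↔ false = N

N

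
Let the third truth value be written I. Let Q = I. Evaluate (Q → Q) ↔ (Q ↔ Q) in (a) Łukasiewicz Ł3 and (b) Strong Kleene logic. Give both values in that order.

T; I

In Łukasiewicz Ł3: Q → Q = I → I = T  [min(1, 1−½+½)]
Q ↔ Q = I ↔ I = T
(Q → Q) ↔ (Q ↔ Q) = T ↔ T = T
In Strong Kleene logic: Q → Q = I → I = I
Q ↔ Q = I ↔ I = I
(Q → Q) ↔ (Q ↔ Q) = I ↔ I = I
They differ because Łukasiewicz Ł3 and Strong Kleene logic treat I differently under implication.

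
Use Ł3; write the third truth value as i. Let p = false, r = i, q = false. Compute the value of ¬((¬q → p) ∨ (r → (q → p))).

¬q = ¬false = true
¬q → p = true → false = false
q → p = false → false = true
r → (q → p) = i → true = true
(¬q → p) ∨ (r → (q → p)) = false ∨ true = true
¬((¬q → p) ∨ (r → (q → p))) = ¬true = false

false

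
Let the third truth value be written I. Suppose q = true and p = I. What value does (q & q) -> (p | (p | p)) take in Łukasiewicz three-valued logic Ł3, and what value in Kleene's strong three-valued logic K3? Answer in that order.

I; I

In Łukasiewicz three-valued logic Ł3: q & q = true & true = true
p | p = I | I = I
p | (p | p) = I | I = I
(q & q) -> (p | (p | p)) = true -> I = I  [min(1, 1−1+½)]
In Kleene's strong three-valued logic K3: q & q = true & true = true
p | p = I | I = I
p | (p | p) = I | I = I
(q & q) -> (p | (p | p)) = true -> I = I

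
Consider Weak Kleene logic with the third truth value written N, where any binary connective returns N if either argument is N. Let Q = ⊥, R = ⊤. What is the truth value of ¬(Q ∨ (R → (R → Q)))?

⊤

R → Q = ⊤ → ⊥ = ⊥
R → (R → Q) = ⊤ → ⊥ = ⊥
Q ∨ (R → (R → Q)) = ⊥ ∨ ⊥ = ⊥
¬(Q ∨ (R → (R → Q))) = ¬⊥ = ⊤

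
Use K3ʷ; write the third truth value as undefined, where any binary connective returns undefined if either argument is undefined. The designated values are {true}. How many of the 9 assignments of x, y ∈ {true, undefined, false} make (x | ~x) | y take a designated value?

Designated under: (x=true, y=true); (x=true, y=false); (x=false, y=true); (x=false, y=false).

4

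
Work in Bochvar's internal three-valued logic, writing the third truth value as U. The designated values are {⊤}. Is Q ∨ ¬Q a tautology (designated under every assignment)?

Countermodel: Q=U gives U, which is not designated.

No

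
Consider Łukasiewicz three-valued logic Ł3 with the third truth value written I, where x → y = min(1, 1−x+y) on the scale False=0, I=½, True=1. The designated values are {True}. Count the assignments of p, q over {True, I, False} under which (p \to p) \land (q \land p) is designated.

Designated under: (p=True, q=True).

1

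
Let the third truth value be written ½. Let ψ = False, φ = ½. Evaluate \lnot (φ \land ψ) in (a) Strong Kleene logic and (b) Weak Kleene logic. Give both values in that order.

True; ½

In Strong Kleene logic: φ \land ψ = ½ \land False = False
\lnot (φ \land ψ) = \lnot False = True
In Weak Kleene logic: φ \land ψ = ½ \land False = ½
\lnot (φ \land ψ) = \lnot ½ = ½
They differ because Strong Kleene logic and Weak Kleene logic treat ½ differently under the binary connectives.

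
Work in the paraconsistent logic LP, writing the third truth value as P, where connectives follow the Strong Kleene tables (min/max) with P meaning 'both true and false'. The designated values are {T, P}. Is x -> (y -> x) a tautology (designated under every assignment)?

Yes

Every assignment of x, y over {T, P, F} gives a value in {T, P}.
In particular, with x=P, y=P: x -> (y -> x) = P.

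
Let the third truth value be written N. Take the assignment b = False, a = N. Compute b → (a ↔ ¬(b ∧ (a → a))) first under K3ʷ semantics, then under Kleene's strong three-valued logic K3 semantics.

In K3ʷ: a → a = N → N = N
b ∧ (a → a) = False ∧ N = N
¬(b ∧ (a → a)) = ¬N = N
a ↔ ¬(b ∧ (a → a)) = N ↔ N = N
b → (a ↔ ¬(b ∧ (a → a))) = False → N = N
In Kleene's strong three-valued logic K3: a → a = N → N = N  [¬N ∨ N]
b ∧ (a → a) = False ∧ N = False
¬(b ∧ (a → a)) = ¬False = True
a ↔ ¬(b ∧ (a → a)) = N ↔ True = N
b → (a ↔ ¬(b ∧ (a → a))) = False → N = True
They differ because K3ʷ and Kleene's strong three-valued logic K3 treat N differently under the binary connectives.

N; True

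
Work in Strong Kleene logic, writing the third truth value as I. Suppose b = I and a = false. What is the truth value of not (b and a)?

b and a = I and false = false
not (b and a) = not false = true

true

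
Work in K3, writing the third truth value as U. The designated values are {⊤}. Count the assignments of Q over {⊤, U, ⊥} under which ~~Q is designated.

Q=⊤: ⊤ ✓
Q=U: U ·
Q=⊥: ⊥ ·

1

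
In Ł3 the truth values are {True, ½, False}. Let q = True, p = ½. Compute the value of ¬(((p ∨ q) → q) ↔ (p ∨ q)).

p ∨ q = ½ ∨ True = True
(p ∨ q) → q = True → True = True
p ∨ q = ½ ∨ True = True
((p ∨ q) → q) ↔ (p ∨ q) = True ↔ True = True
¬(((p ∨ q) → q) ↔ (p ∨ q)) = ¬True = False

False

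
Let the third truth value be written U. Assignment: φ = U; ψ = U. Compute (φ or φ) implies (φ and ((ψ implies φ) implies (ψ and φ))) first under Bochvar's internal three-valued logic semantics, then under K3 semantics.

In Bochvar's internal three-valued logic: φ or φ = U or U = U
ψ implies φ = U implies U = U  [any arg is the third value ⇒ result is the third value]
ψ and φ = U and U = U
(ψ implies φ) implies (ψ and φ) = U implies U = U
φ and ((ψ implies φ) implies (ψ and φ)) = U and U = U
(φ or φ) implies (φ and ((ψ implies φ) implies (ψ and φ))) = U implies U = U
In K3: φ or φ = U or U = U
ψ implies φ = U implies U = U  [not U or U]
ψ and φ = U and U = U
(ψ implies φ) implies (ψ and φ) = U implies U = U
φ and ((ψ implies φ) implies (ψ and φ)) = U and U = U
(φ or φ) implies (φ and ((ψ implies φ) implies (ψ and φ))) = U implies U = U

U; U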